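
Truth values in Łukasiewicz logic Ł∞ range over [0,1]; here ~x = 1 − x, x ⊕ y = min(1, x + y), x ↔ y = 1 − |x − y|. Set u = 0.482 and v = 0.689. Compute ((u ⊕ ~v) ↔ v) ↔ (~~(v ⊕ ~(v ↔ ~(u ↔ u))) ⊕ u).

0.896

~v = 1 − 0.689 = 0.311
u ⊕ ~v = min(1, 0.482 + 0.311) = min(1, 0.793) = 0.793
(u ⊕ ~v) ↔ v = 1 − |0.793 − 0.689| = 1 − 0.104 = 0.896
u ↔ u = 1 − |0.482 − 0.482| = 1 − 0.000 = 1.000
~(u ↔ u) = 1 − 1.000 = 0.000
v ↔ ~(u ↔ u) = 1 − |0.689 − 0.000| = 1 − 0.689 = 0.311
~(v ↔ ~(u ↔ u)) = 1 − 0.311 = 0.689
v ⊕ ~(v ↔ ~(u ↔ u)) = min(1, 0.689 + 0.689) = min(1, 1.378) = 1.000
~(v ⊕ ~(v ↔ ~(u ↔ u))) = 1 − 1.000 = 0.000
~~(v ⊕ ~(v ↔ ~(u ↔ u))) = 1 − 0.000 = 1.000
~~(v ⊕ ~(v ↔ ~(u ↔ u))) ⊕ u = min(1, 1.000 + 0.482) = min(1, 1.482) = 1.000
((u ⊕ ~v) ↔ v) ↔ (~~(v ⊕ ~(v ↔ ~(u ↔ u))) ⊕ u) = 1 − |0.896 − 1.000| = 1 − 0.104 = 0.896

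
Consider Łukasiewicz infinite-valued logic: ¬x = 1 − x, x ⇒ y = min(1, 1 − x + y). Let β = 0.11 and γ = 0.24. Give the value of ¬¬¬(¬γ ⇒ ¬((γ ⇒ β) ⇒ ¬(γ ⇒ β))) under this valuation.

0.02

¬γ = 1 − 0.24 = 0.76
γ ⇒ β = min(1, 1 − 0.24 + 0.11) = min(1, 0.87) = 0.87
¬(γ ⇒ β) = 1 − 0.87 = 0.13
(γ ⇒ β) ⇒ ¬(γ ⇒ β) = min(1, 1 − 0.87 + 0.13) = min(1, 0.26) = 0.26
¬((γ ⇒ β) ⇒ ¬(γ ⇒ β)) = 1 − 0.26 = 0.74
¬γ ⇒ ¬((γ ⇒ β) ⇒ ¬(γ ⇒ β)) = min(1, 1 − 0.76 + 0.74) = min(1, 0.98) = 0.98
¬(¬γ ⇒ ¬((γ ⇒ β) ⇒ ¬(γ ⇒ β))) = 1 − 0.98 = 0.02
¬¬(¬γ ⇒ ¬((γ ⇒ β) ⇒ ¬(γ ⇒ β))) = 1 − 0.02 = 0.98
¬¬¬(¬γ ⇒ ¬((γ ⇒ β) ⇒ ¬(γ ⇒ β))) = 1 − 0.98 = 0.02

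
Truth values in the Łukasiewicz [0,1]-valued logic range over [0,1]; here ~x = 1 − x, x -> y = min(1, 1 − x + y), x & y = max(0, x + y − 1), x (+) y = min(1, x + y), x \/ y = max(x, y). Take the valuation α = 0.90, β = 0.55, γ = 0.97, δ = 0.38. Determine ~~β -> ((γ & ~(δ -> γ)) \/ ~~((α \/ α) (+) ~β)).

1.00

~β = 1 − 0.55 = 0.45
~~β = 1 − 0.45 = 0.55
δ -> γ = min(1, 1 − 0.38 + 0.97) = min(1, 1.59) = 1.00
~(δ -> γ) = 1 − 1.00 = 0.00
γ & ~(δ -> γ) = max(0, 0.97 + 0.00 − 1) = max(0, -0.03) = 0.00
α \/ α = max(0.90, 0.90) = 0.90
(α \/ α) (+) ~β = min(1, 0.90 + 0.45) = min(1, 1.35) = 1.00
~((α \/ α) (+) ~β) = 1 − 1.00 = 0.00
~~((α \/ α) (+) ~β) = 1 − 0.00 = 1.00
(γ & ~(δ -> γ)) \/ ~~((α \/ α) (+) ~β) = max(0.00, 1.00) = 1.00
~~β -> ((γ & ~(δ -> γ)) \/ ~~((α \/ α) (+) ~β)) = min(1, 1 − 0.55 + 1.00) = min(1, 1.45) = 1.00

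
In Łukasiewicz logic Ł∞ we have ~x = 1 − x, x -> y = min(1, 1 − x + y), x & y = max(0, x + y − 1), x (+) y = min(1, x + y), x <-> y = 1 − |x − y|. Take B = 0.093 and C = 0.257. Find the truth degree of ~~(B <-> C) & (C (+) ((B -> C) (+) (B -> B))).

0.836

B <-> C = 1 − |0.093 − 0.257| = 1 − 0.164 = 0.836
~(B <-> C) = 1 − 0.836 = 0.164
~~(B <-> C) = 1 − 0.164 = 0.836
B -> C = min(1, 1 − 0.093 + 0.257) = min(1, 1.164) = 1.000
B -> B = min(1, 1 − 0.093 + 0.093) = min(1, 1.000) = 1.000
(B -> C) (+) (B -> B) = min(1, 1.000 + 1.000) = min(1, 2.000) = 1.000
C (+) ((B -> C) (+) (B -> B)) = min(1, 0.257 + 1.000) = min(1, 1.257) = 1.000
~~(B <-> C) & (C (+) ((B -> C) (+) (B -> B))) = max(0, 0.836 + 1.000 − 1) = max(0, 0.836) = 0.836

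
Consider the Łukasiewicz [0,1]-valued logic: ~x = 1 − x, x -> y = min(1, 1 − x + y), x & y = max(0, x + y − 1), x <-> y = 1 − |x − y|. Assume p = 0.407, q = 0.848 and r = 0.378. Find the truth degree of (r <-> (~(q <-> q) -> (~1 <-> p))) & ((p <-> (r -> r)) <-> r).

q <-> q = 1 − |0.848 − 0.848| = 1 − 0.000 = 1.000
~(q <-> q) = 1 − 1.000 = 0.000
~1 = 1 − 1.000 = 0.000
~1 <-> p = 1 − |0.000 − 0.407| = 1 − 0.407 = 0.593
~(q <-> q) -> (~1 <-> p) = min(1, 1 − 0.000 + 0.593) = min(1, 1.593) = 1.000
r <-> (~(q <-> q) -> (~1 <-> p)) = 1 − |0.378 − 1.000| = 1 − 0.622 = 0.378
r -> r = min(1, 1 − 0.378 + 0.378) = min(1, 1.000) = 1.000
p <-> (r -> r) = 1 − |0.407 − 1.000| = 1 − 0.593 = 0.407
(p <-> (r -> r)) <-> r = 1 − |0.407 − 0.378| = 1 − 0.029 = 0.971
(r <-> (~(q <-> q) -> (~1 <-> p))) & ((p <-> (r -> r)) <-> r) = max(0, 0.378 + 0.971 − 1) = max(0, 0.349) = 0.349

0.349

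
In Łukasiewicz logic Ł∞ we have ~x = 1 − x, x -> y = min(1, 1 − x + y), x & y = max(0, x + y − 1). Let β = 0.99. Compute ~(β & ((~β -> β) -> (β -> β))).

0.01

~β = 1 − 0.99 = 0.01
~β -> β = min(1, 1 − 0.01 + 0.99) = min(1, 1.98) = 1.00
β -> β = min(1, 1 − 0.99 + 0.99) = min(1, 1.00) = 1.00
(~β -> β) -> (β -> β) = min(1, 1 − 1.00 + 1.00) = min(1, 1.00) = 1.00
β & ((~β -> β) -> (β -> β)) = max(0, 0.99 + 1.00 − 1) = max(0, 0.99) = 0.99
~(β & ((~β -> β) -> (β -> β))) = 1 − 0.99 = 0.01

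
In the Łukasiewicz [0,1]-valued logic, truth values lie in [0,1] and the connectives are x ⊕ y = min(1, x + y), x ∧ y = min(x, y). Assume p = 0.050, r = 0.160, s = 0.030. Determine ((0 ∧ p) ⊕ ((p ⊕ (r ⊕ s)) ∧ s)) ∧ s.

0 ∧ p = min(0.000, 0.050) = 0.000
r ⊕ s = min(1, 0.160 + 0.030) = min(1, 0.190) = 0.190
p ⊕ (r ⊕ s) = min(1, 0.050 + 0.190) = min(1, 0.240) = 0.240
(p ⊕ (r ⊕ s)) ∧ s = min(0.240, 0.030) = 0.030
(0 ∧ p) ⊕ ((p ⊕ (r ⊕ s)) ∧ s) = min(1, 0.000 + 0.030) = min(1, 0.030) = 0.030
((0 ∧ p) ⊕ ((p ⊕ (r ⊕ s)) ∧ s)) ∧ s = min(0.030, 0.030) = 0.030

0.030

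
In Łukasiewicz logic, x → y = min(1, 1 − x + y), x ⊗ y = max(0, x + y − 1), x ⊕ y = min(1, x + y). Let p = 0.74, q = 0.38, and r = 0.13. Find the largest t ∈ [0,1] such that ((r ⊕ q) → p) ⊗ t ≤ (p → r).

r ⊕ q = min(1, 0.13 + 0.38) = min(1, 0.51) = 0.51
(r ⊕ q) → p = min(1, 1 − 0.51 + 0.74) = min(1, 1.23) = 1.00
So the left factor is (r ⊕ q) → p = 1.00.
p → r = min(1, 1 − 0.74 + 0.13) = min(1, 0.39) = 0.39
So the right-hand bound is p → r = 0.39.
The residuum of the Łukasiewicz t-norm gives the supremum: min(1, 1 − 1.00 + 0.39).
1 − 1.00 + 0.39 = 0.39, so t = min(1, 0.39) = 0.39.
Check: 1.00 ⊗ 0.39 = max(0, 0.39) = 0.39 ≤ 0.39.

0.39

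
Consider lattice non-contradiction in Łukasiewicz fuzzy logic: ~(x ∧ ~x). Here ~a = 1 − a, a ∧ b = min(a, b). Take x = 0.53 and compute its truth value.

0.53

~x = 1 − 0.53 = 0.47
x ∧ ~x = min(0.53, 0.47) = 0.47
~(x ∧ ~x) = 1 − 0.47 = 0.53
(The value 0.53 < 1 shows this instance is not satisfied; not a Ł∞-tautology — its value is 1 − min(a, 1−a).)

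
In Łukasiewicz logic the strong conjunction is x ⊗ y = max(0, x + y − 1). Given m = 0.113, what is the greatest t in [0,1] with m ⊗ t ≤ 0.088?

The residuum of the Łukasiewicz t-norm gives the supremum: min(1, 1 − 0.113 + 0.088).
1 − 0.113 + 0.088 = 0.975, so t = min(1, 0.975) = 0.975.
Check: 0.113 ⊗ 0.975 = max(0, 0.088) = 0.088 ≤ 0.088.

0.975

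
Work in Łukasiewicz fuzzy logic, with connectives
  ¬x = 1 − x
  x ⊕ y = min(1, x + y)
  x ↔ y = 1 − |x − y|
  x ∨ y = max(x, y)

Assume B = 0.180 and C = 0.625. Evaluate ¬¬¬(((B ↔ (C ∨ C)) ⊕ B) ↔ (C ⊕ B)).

C ∨ C = max(0.625, 0.625) = 0.625
B ↔ (C ∨ C) = 1 − |0.180 − 0.625| = 1 − 0.445 = 0.555
(B ↔ (C ∨ C)) ⊕ B = min(1, 0.555 + 0.180) = min(1, 0.735) = 0.735
C ⊕ B = min(1, 0.625 + 0.180) = min(1, 0.805) = 0.805
((B ↔ (C ∨ C)) ⊕ B) ↔ (C ⊕ B) = 1 − |0.735 − 0.805| = 1 − 0.070 = 0.930
¬(((B ↔ (C ∨ C)) ⊕ B) ↔ (C ⊕ B)) = 1 − 0.930 = 0.070
¬¬(((B ↔ (C ∨ C)) ⊕ B) ↔ (C ⊕ B)) = 1 − 0.070 = 0.930
¬¬¬(((B ↔ (C ∨ C)) ⊕ B) ↔ (C ⊕ B)) = 1 − 0.930 = 0.070

0.070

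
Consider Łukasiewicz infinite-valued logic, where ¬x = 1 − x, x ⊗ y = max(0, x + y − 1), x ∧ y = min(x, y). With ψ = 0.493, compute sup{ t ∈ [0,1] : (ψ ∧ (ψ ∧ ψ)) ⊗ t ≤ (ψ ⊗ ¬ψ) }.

ψ ∧ ψ = min(0.493, 0.493) = 0.493
ψ ∧ (ψ ∧ ψ) = min(0.493, 0.493) = 0.493
So the left factor is ψ ∧ (ψ ∧ ψ) = 0.493.
¬ψ = 1 − 0.493 = 0.507
ψ ⊗ ¬ψ = max(0, 0.493 + 0.507 − 1) = max(0, 0.000) = 0.000
So the right-hand bound is ψ ⊗ ¬ψ = 0.000.
The residuum of the Łukasiewicz t-norm gives the supremum: min(1, 1 − 0.493 + 0.000).
1 − 0.493 + 0.000 = 0.507, so t = min(1, 0.507) = 0.507.
Check: 0.493 ⊗ 0.507 = max(0, 0.000) = 0.000 ≤ 0.000.

0.507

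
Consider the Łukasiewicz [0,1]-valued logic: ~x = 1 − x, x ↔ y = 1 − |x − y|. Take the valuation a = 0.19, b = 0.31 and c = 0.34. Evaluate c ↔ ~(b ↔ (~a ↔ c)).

~a = 1 − 0.19 = 0.81
~a ↔ c = 1 − |0.81 − 0.34| = 1 − 0.47 = 0.53
b ↔ (~a ↔ c) = 1 − |0.31 − 0.53| = 1 − 0.22 = 0.78
~(b ↔ (~a ↔ c)) = 1 − 0.78 = 0.22
c ↔ ~(b ↔ (~a ↔ c)) = 1 − |0.34 − 0.22| = 1 − 0.12 = 0.88

0.88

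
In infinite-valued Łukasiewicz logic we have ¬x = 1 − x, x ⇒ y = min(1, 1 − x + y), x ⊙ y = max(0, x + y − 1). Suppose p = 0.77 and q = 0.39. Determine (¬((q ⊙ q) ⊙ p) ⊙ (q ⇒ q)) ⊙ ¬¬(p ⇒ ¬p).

q ⊙ q = max(0, 0.39 + 0.39 − 1) = max(0, -0.22) = 0.00
(q ⊙ q) ⊙ p = max(0, 0.00 + 0.77 − 1) = max(0, -0.23) = 0.00
¬((q ⊙ q) ⊙ p) = 1 − 0.00 = 1.00
q ⇒ q = min(1, 1 − 0.39 + 0.39) = min(1, 1.00) = 1.00
¬((q ⊙ q) ⊙ p) ⊙ (q ⇒ q) = max(0, 1.00 + 1.00 − 1) = max(0, 1.00) = 1.00
¬p = 1 − 0.77 = 0.23
p ⇒ ¬p = min(1, 1 − 0.77 + 0.23) = min(1, 0.46) = 0.46
¬(p ⇒ ¬p) = 1 − 0.46 = 0.54
¬¬(p ⇒ ¬p) = 1 − 0.54 = 0.46
(¬((q ⊙ q) ⊙ p) ⊙ (q ⇒ q)) ⊙ ¬¬(p ⇒ ¬p) = max(0, 1.00 + 0.46 − 1) = max(0, 0.46) = 0.46

0.46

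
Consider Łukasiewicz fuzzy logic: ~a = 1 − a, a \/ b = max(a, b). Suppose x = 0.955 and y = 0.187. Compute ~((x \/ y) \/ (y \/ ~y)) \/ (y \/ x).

x \/ y = max(0.955, 0.187) = 0.955
~y = 1 − 0.187 = 0.813
y \/ ~y = max(0.187, 0.813) = 0.813
(x \/ y) \/ (y \/ ~y) = max(0.955, 0.813) = 0.955
~((x \/ y) \/ (y \/ ~y)) = 1 − 0.955 = 0.045
y \/ x = max(0.187, 0.955) = 0.955
~((x \/ y) \/ (y \/ ~y)) \/ (y \/ x) = max(0.045, 0.955) = 0.955

0.955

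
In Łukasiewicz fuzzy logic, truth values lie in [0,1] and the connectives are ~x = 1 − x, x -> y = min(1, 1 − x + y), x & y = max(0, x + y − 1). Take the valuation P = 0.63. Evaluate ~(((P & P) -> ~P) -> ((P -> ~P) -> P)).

0.11

P & P = max(0, 0.63 + 0.63 − 1) = max(0, 0.26) = 0.26
~P = 1 − 0.63 = 0.37
(P & P) -> ~P = min(1, 1 − 0.26 + 0.37) = min(1, 1.11) = 1.00
P -> ~P = min(1, 1 − 0.63 + 0.37) = min(1, 0.74) = 0.74
(P -> ~P) -> P = min(1, 1 − 0.74 + 0.63) = min(1, 0.89) = 0.89
((P & P) -> ~P) -> ((P -> ~P) -> P) = min(1, 1 − 1.00 + 0.89) = min(1, 0.89) = 0.89
~(((P & P) -> ~P) -> ((P -> ~P) -> P)) = 1 − 0.89 = 0.11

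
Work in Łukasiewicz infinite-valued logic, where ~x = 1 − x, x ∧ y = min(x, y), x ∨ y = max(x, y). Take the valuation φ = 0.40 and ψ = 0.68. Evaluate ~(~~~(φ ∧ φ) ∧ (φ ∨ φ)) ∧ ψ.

0.60

φ ∧ φ = min(0.40, 0.40) = 0.40
~(φ ∧ φ) = 1 − 0.40 = 0.60
~~(φ ∧ φ) = 1 − 0.60 = 0.40
~~~(φ ∧ φ) = 1 − 0.40 = 0.60
φ ∨ φ = max(0.40, 0.40) = 0.40
~~~(φ ∧ φ) ∧ (φ ∨ φ) = min(0.60, 0.40) = 0.40
~(~~~(φ ∧ φ) ∧ (φ ∨ φ)) = 1 − 0.40 = 0.60
~(~~~(φ ∧ φ) ∧ (φ ∨ φ)) ∧ ψ = min(0.60, 0.68) = 0.60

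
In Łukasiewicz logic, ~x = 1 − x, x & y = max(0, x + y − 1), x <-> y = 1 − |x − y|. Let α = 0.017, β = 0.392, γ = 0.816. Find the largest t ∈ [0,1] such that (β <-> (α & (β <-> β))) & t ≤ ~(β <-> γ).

0.799

β <-> β = 1 − |0.392 − 0.392| = 1 − 0.000 = 1.000
α & (β <-> β) = max(0, 0.017 + 1.000 − 1) = max(0, 0.017) = 0.017
β <-> (α & (β <-> β)) = 1 − |0.392 − 0.017| = 1 − 0.375 = 0.625
So the left factor is β <-> (α & (β <-> β)) = 0.625.
β <-> γ = 1 − |0.392 − 0.816| = 1 − 0.424 = 0.576
~(β <-> γ) = 1 − 0.576 = 0.424
So the right-hand bound is ~(β <-> γ) = 0.424.
The residuum of the Łukasiewicz t-norm gives the supremum: min(1, 1 − 0.625 + 0.424).
1 − 0.625 + 0.424 = 0.799, so t = min(1, 0.799) = 0.799.
Check: 0.625 & 0.799 = max(0, 0.424) = 0.424 ≤ 0.424.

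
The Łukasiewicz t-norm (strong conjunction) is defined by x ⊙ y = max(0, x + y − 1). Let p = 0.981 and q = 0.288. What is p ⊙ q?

0.269

p ⊙ q = max(0, 0.981 + 0.288 − 1) = max(0, 0.269) = 0.269
For comparison, the Gödel (minimum) t-norm min(x, y) would give 0.288.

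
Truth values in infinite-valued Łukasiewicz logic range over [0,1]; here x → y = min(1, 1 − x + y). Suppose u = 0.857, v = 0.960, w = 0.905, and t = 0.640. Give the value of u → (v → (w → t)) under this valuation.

w → t = min(1, 1 − 0.905 + 0.640) = min(1, 0.735) = 0.735
v → (w → t) = min(1, 1 − 0.960 + 0.735) = min(1, 0.775) = 0.775
u → (v → (w → t)) = min(1, 1 − 0.857 + 0.775) = min(1, 0.918) = 0.918

0.918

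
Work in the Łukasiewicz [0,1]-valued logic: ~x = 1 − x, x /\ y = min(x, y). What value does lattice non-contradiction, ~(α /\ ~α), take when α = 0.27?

~α = 1 − 0.27 = 0.73
α /\ ~α = min(0.27, 0.73) = 0.27
~(α /\ ~α) = 1 − 0.27 = 0.73
(The value 0.73 < 1 shows this instance is not satisfied; not a Ł∞-tautology — its value is 1 − min(a, 1−a).)

0.73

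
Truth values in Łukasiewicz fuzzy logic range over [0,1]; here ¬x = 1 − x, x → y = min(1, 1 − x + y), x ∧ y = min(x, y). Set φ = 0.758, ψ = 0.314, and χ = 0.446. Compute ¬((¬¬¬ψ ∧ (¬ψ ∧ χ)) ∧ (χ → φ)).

¬ψ = 1 − 0.314 = 0.686
¬¬ψ = 1 − 0.686 = 0.314
¬¬¬ψ = 1 − 0.314 = 0.686
¬ψ ∧ χ = min(0.686, 0.446) = 0.446
¬¬¬ψ ∧ (¬ψ ∧ χ) = min(0.686, 0.446) = 0.446
χ → φ = min(1, 1 − 0.446 + 0.758) = min(1, 1.312) = 1.000
(¬¬¬ψ ∧ (¬ψ ∧ χ)) ∧ (χ → φ) = min(0.446, 1.000) = 0.446
¬((¬¬¬ψ ∧ (¬ψ ∧ χ)) ∧ (χ → φ)) = 1 − 0.446 = 0.554

0.554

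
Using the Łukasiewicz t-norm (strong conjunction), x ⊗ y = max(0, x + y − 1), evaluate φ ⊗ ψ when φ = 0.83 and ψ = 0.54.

0.37

φ ⊗ ψ = max(0, 0.83 + 0.54 − 1) = max(0, 0.37) = 0.37
For comparison, the Gödel (minimum) t-norm min(x, y) would give 0.54.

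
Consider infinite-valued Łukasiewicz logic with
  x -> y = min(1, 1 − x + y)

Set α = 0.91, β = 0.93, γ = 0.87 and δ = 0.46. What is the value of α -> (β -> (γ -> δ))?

0.75

γ -> δ = min(1, 1 − 0.87 + 0.46) = min(1, 0.59) = 0.59
β -> (γ -> δ) = min(1, 1 − 0.93 + 0.59) = min(1, 0.66) = 0.66
α -> (β -> (γ -> δ)) = min(1, 1 − 0.91 + 0.66) = min(1, 0.75) = 0.75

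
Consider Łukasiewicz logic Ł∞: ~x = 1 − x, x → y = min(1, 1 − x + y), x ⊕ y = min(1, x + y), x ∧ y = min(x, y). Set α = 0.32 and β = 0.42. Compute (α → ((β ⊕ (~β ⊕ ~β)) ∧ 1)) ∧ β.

~β = 1 − 0.42 = 0.58
~β ⊕ ~β = min(1, 0.58 + 0.58) = min(1, 1.16) = 1.00
β ⊕ (~β ⊕ ~β) = min(1, 0.42 + 1.00) = min(1, 1.42) = 1.00
(β ⊕ (~β ⊕ ~β)) ∧ 1 = min(1.00, 1.00) = 1.00
α → ((β ⊕ (~β ⊕ ~β)) ∧ 1) = min(1, 1 − 0.32 + 1.00) = min(1, 1.68) = 1.00
(α → ((β ⊕ (~β ⊕ ~β)) ∧ 1)) ∧ β = min(1.00, 0.42) = 0.42

0.42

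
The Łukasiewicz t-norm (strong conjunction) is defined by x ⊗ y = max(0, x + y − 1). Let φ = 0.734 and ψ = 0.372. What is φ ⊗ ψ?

φ ⊗ ψ = max(0, 0.734 + 0.372 − 1) = max(0, 0.106) = 0.106
For comparison, the Gödel (minimum) t-norm min(x, y) would give 0.372.

0.106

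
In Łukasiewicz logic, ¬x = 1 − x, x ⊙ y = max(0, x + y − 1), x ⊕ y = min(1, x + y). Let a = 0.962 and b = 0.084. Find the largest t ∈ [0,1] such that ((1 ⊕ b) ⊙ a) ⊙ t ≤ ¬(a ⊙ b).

0.992

1 ⊕ b = min(1, 1.000 + 0.084) = min(1, 1.084) = 1.000
(1 ⊕ b) ⊙ a = max(0, 1.000 + 0.962 − 1) = max(0, 0.962) = 0.962
So the left factor is (1 ⊕ b) ⊙ a = 0.962.
a ⊙ b = max(0, 0.962 + 0.084 − 1) = max(0, 0.046) = 0.046
¬(a ⊙ b) = 1 − 0.046 = 0.954
So the right-hand bound is ¬(a ⊙ b) = 0.954.
The residuum of the Łukasiewicz t-norm gives the supremum: min(1, 1 − 0.962 + 0.954).
1 − 0.962 + 0.954 = 0.992, so t = min(1, 0.992) = 0.992.
Check: 0.962 ⊙ 0.992 = max(0, 0.954) = 0.954 ≤ 0.954.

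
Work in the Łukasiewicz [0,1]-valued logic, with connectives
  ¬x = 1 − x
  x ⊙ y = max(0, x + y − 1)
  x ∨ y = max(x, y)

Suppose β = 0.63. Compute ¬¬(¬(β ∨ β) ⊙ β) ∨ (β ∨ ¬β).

0.63

β ∨ β = max(0.63, 0.63) = 0.63
¬(β ∨ β) = 1 − 0.63 = 0.37
¬(β ∨ β) ⊙ β = max(0, 0.37 + 0.63 − 1) = max(0, 0.00) = 0.00
¬(¬(β ∨ β) ⊙ β) = 1 − 0.00 = 1.00
¬¬(¬(β ∨ β) ⊙ β) = 1 − 1.00 = 0.00
¬β = 1 − 0.63 = 0.37
β ∨ ¬β = max(0.63, 0.37) = 0.63
¬¬(¬(β ∨ β) ⊙ β) ∨ (β ∨ ¬β) = max(0.00, 0.63) = 0.63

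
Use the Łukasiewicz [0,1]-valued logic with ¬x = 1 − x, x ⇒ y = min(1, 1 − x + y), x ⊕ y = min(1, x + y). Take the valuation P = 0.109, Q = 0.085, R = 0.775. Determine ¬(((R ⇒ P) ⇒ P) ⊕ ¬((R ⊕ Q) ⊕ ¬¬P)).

R ⇒ P = min(1, 1 − 0.775 + 0.109) = min(1, 0.334) = 0.334
(R ⇒ P) ⇒ P = min(1, 1 − 0.334 + 0.109) = min(1, 0.775) = 0.775
R ⊕ Q = min(1, 0.775 + 0.085) = min(1, 0.860) = 0.860
¬P = 1 − 0.109 = 0.891
¬¬P = 1 − 0.891 = 0.109
(R ⊕ Q) ⊕ ¬¬P = min(1, 0.860 + 0.109) = min(1, 0.969) = 0.969
¬((R ⊕ Q) ⊕ ¬¬P) = 1 − 0.969 = 0.031
((R ⇒ P) ⇒ P) ⊕ ¬((R ⊕ Q) ⊕ ¬¬P) = min(1, 0.775 + 0.031) = min(1, 0.806) = 0.806
¬(((R ⇒ P) ⇒ P) ⊕ ¬((R ⊕ Q) ⊕ ¬¬P)) = 1 − 0.806 = 0.194

0.194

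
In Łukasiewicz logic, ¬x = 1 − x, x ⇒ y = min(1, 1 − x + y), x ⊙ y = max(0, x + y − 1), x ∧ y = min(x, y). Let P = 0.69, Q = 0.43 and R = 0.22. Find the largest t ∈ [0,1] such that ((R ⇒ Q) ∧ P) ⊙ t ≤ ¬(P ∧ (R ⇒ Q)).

0.62

R ⇒ Q = min(1, 1 − 0.22 + 0.43) = min(1, 1.21) = 1.00
(R ⇒ Q) ∧ P = min(1.00, 0.69) = 0.69
So the left factor is (R ⇒ Q) ∧ P = 0.69.
P ∧ (R ⇒ Q) = min(0.69, 1.00) = 0.69
¬(P ∧ (R ⇒ Q)) = 1 − 0.69 = 0.31
So the right-hand bound is ¬(P ∧ (R ⇒ Q)) = 0.31.
The residuum of the Łukasiewicz t-norm gives the supremum: min(1, 1 − 0.69 + 0.31).
1 − 0.69 + 0.31 = 0.62, so t = min(1, 0.62) = 0.62.
Check: 0.69 ⊙ 0.62 = max(0, 0.31) = 0.31 ≤ 0.31.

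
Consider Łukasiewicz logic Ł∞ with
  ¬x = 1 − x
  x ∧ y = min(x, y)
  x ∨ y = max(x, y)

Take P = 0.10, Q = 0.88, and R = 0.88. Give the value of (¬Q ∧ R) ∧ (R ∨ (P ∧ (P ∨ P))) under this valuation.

¬Q = 1 − 0.88 = 0.12
¬Q ∧ R = min(0.12, 0.88) = 0.12
P ∨ P = max(0.10, 0.10) = 0.10
P ∧ (P ∨ P) = min(0.10, 0.10) = 0.10
R ∨ (P ∧ (P ∨ P)) = max(0.88, 0.10) = 0.88
(¬Q ∧ R) ∧ (R ∨ (P ∧ (P ∨ P))) = min(0.12, 0.88) = 0.12

0.12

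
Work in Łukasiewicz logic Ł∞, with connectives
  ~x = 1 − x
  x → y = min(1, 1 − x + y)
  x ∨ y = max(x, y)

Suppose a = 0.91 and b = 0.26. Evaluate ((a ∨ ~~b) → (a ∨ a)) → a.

0.91

~b = 1 − 0.26 = 0.74
~~b = 1 − 0.74 = 0.26
a ∨ ~~b = max(0.91, 0.26) = 0.91
a ∨ a = max(0.91, 0.91) = 0.91
(a ∨ ~~b) → (a ∨ a) = min(1, 1 − 0.91 + 0.91) = min(1, 1.00) = 1.00
((a ∨ ~~b) → (a ∨ a)) → a = min(1, 1 − 1.00 + 0.91) = min(1, 0.91) = 0.91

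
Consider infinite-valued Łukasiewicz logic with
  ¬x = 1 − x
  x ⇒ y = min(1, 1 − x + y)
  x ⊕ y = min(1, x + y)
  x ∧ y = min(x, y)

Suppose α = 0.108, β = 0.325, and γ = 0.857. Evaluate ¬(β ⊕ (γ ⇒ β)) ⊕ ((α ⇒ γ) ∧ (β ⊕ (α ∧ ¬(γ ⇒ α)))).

0.640

γ ⇒ β = min(1, 1 − 0.857 + 0.325) = min(1, 0.468) = 0.468
β ⊕ (γ ⇒ β) = min(1, 0.325 + 0.468) = min(1, 0.793) = 0.793
¬(β ⊕ (γ ⇒ β)) = 1 − 0.793 = 0.207
α ⇒ γ = min(1, 1 − 0.108 + 0.857) = min(1, 1.749) = 1.000
γ ⇒ α = min(1, 1 − 0.857 + 0.108) = min(1, 0.251) = 0.251
¬(γ ⇒ α) = 1 − 0.251 = 0.749
α ∧ ¬(γ ⇒ α) = min(0.108, 0.749) = 0.108
β ⊕ (α ∧ ¬(γ ⇒ α)) = min(1, 0.325 + 0.108) = min(1, 0.433) = 0.433
(α ⇒ γ) ∧ (β ⊕ (α ∧ ¬(γ ⇒ α))) = min(1.000, 0.433) = 0.433
¬(β ⊕ (γ ⇒ β)) ⊕ ((α ⇒ γ) ∧ (β ⊕ (α ∧ ¬(γ ⇒ α)))) = min(1, 0.207 + 0.433) = min(1, 0.640) = 0.640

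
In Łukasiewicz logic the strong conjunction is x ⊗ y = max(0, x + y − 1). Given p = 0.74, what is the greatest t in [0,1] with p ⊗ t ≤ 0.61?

The residuum of the Łukasiewicz t-norm gives the supremum: min(1, 1 − 0.74 + 0.61).
1 − 0.74 + 0.61 = 0.87, so t = min(1, 0.87) = 0.87.
Check: 0.74 ⊗ 0.87 = max(0, 0.61) = 0.61 ≤ 0.61.

0.87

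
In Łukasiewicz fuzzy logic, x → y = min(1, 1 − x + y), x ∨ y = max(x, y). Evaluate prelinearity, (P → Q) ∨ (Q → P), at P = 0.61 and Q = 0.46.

P → Q = min(1, 1 − 0.61 + 0.46) = min(1, 0.85) = 0.85
Q → P = min(1, 1 − 0.46 + 0.61) = min(1, 1.15) = 1.00
(P → Q) ∨ (Q → P) = max(0.85, 1.00) = 1.00
(As expected: a Ł∞-tautology — holds in every MV-chain.)

1.00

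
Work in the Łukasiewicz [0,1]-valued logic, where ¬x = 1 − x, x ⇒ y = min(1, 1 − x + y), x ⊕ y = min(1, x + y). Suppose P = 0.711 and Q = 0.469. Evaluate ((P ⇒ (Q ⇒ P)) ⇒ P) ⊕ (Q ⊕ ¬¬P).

Q ⇒ P = min(1, 1 − 0.469 + 0.711) = min(1, 1.242) = 1.000
P ⇒ (Q ⇒ P) = min(1, 1 − 0.711 + 1.000) = min(1, 1.289) = 1.000
(P ⇒ (Q ⇒ P)) ⇒ P = min(1, 1 − 1.000 + 0.711) = min(1, 0.711) = 0.711
¬P = 1 − 0.711 = 0.289
¬¬P = 1 − 0.289 = 0.711
Q ⊕ ¬¬P = min(1, 0.469 + 0.711) = min(1, 1.180) = 1.000
((P ⇒ (Q ⇒ P)) ⇒ P) ⊕ (Q ⊕ ¬¬P) = min(1, 0.711 + 1.000) = min(1, 1.711) = 1.000

1.000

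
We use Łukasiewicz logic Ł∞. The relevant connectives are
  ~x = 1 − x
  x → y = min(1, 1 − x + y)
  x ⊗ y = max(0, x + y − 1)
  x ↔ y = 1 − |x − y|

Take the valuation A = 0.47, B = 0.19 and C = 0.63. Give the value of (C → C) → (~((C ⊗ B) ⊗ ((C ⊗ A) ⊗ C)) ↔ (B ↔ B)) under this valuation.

1.00

C → C = min(1, 1 − 0.63 + 0.63) = min(1, 1.00) = 1.00
C ⊗ B = max(0, 0.63 + 0.19 − 1) = max(0, -0.18) = 0.00
C ⊗ A = max(0, 0.63 + 0.47 − 1) = max(0, 0.10) = 0.10
(C ⊗ A) ⊗ C = max(0, 0.10 + 0.63 − 1) = max(0, -0.27) = 0.00
(C ⊗ B) ⊗ ((C ⊗ A) ⊗ C) = max(0, 0.00 + 0.00 − 1) = max(0, -1.00) = 0.00
~((C ⊗ B) ⊗ ((C ⊗ A) ⊗ C)) = 1 − 0.00 = 1.00
B ↔ B = 1 − |0.19 − 0.19| = 1 − 0.00 = 1.00
~((C ⊗ B) ⊗ ((C ⊗ A) ⊗ C)) ↔ (B ↔ B) = 1 − |1.00 − 1.00| = 1 − 0.00 = 1.00
(C → C) → (~((C ⊗ B) ⊗ ((C ⊗ A) ⊗ C)) ↔ (B ↔ B)) = min(1, 1 − 1.00 + 1.00) = min(1, 1.00) = 1.00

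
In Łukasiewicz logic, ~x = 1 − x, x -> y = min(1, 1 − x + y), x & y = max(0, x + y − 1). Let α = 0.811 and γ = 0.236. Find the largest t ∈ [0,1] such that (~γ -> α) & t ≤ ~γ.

0.764

~γ = 1 − 0.236 = 0.764
~γ -> α = min(1, 1 − 0.764 + 0.811) = min(1, 1.047) = 1.000
So the left factor is ~γ -> α = 1.000.
So the right-hand bound is ~γ = 0.764.
The residuum of the Łukasiewicz t-norm gives the supremum: min(1, 1 − 1.000 + 0.764).
1 − 1.000 + 0.764 = 0.764, so t = min(1, 0.764) = 0.764.
Check: 1.000 & 0.764 = max(0, 0.764) = 0.764 ≤ 0.764.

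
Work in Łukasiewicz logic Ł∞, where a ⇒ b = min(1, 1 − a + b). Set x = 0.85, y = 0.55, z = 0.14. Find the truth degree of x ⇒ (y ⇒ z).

y ⇒ z = min(1, 1 − 0.55 + 0.14) = min(1, 0.59) = 0.59
x ⇒ (y ⇒ z) = min(1, 1 − 0.85 + 0.59) = min(1, 0.74) = 0.74

0.74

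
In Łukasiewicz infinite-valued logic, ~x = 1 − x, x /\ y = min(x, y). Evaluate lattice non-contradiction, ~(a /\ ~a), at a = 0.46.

~a = 1 − 0.46 = 0.54
a /\ ~a = min(0.46, 0.54) = 0.46
~(a /\ ~a) = 1 − 0.46 = 0.54
(The value 0.54 < 1 shows this instance is not satisfied; not a Ł∞-tautology — its value is 1 − min(a, 1−a).)

0.54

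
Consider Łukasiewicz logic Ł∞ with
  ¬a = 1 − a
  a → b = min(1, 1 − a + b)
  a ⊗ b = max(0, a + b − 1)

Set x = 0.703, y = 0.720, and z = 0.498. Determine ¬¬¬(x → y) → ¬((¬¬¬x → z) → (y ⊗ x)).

x → y = min(1, 1 − 0.703 + 0.720) = min(1, 1.017) = 1.000
¬(x → y) = 1 − 1.000 = 0.000
¬¬(x → y) = 1 − 0.000 = 1.000
¬¬¬(x → y) = 1 − 1.000 = 0.000
¬x = 1 − 0.703 = 0.297
¬¬x = 1 − 0.297 = 0.703
¬¬¬x = 1 − 0.703 = 0.297
¬¬¬x → z = min(1, 1 − 0.297 + 0.498) = min(1, 1.201) = 1.000
y ⊗ x = max(0, 0.720 + 0.703 − 1) = max(0, 0.423) = 0.423
(¬¬¬x → z) → (y ⊗ x) = min(1, 1 − 1.000 + 0.423) = min(1, 0.423) = 0.423
¬((¬¬¬x → z) → (y ⊗ x)) = 1 − 0.423 = 0.577
¬¬¬(x → y) → ¬((¬¬¬x → z) → (y ⊗ x)) = min(1, 1 − 0.000 + 0.577) = min(1, 1.577) = 1.000

1.000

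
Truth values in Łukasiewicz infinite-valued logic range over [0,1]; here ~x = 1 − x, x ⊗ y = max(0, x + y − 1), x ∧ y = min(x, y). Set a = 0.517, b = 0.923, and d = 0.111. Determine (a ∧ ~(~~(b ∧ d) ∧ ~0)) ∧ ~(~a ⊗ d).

b ∧ d = min(0.923, 0.111) = 0.111
~(b ∧ d) = 1 − 0.111 = 0.889
~~(b ∧ d) = 1 − 0.889 = 0.111
~0 = 1 − 0.000 = 1.000
~~(b ∧ d) ∧ ~0 = min(0.111, 1.000) = 0.111
~(~~(b ∧ d) ∧ ~0) = 1 − 0.111 = 0.889
a ∧ ~(~~(b ∧ d) ∧ ~0) = min(0.517, 0.889) = 0.517
~a = 1 − 0.517 = 0.483
~a ⊗ d = max(0, 0.483 + 0.111 − 1) = max(0, -0.406) = 0.000
~(~a ⊗ d) = 1 − 0.000 = 1.000
(a ∧ ~(~~(b ∧ d) ∧ ~0)) ∧ ~(~a ⊗ d) = min(0.517, 1.000) = 0.517

0.517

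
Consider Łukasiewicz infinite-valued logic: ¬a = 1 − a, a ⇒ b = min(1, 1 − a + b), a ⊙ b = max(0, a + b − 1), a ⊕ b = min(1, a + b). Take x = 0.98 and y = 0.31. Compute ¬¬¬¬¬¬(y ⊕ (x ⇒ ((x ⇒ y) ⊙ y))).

x ⇒ y = min(1, 1 − 0.98 + 0.31) = min(1, 0.33) = 0.33
(x ⇒ y) ⊙ y = max(0, 0.33 + 0.31 − 1) = max(0, -0.36) = 0.00
x ⇒ ((x ⇒ y) ⊙ y) = min(1, 1 − 0.98 + 0.00) = min(1, 0.02) = 0.02
y ⊕ (x ⇒ ((x ⇒ y) ⊙ y)) = min(1, 0.31 + 0.02) = min(1, 0.33) = 0.33
¬(y ⊕ (x ⇒ ((x ⇒ y) ⊙ y))) = 1 − 0.33 = 0.67
¬¬(y ⊕ (x ⇒ ((x ⇒ y) ⊙ y))) = 1 − 0.67 = 0.33
¬¬¬(y ⊕ (x ⇒ ((x ⇒ y) ⊙ y))) = 1 − 0.33 = 0.67
¬¬¬¬(y ⊕ (x ⇒ ((x ⇒ y) ⊙ y))) = 1 − 0.67 = 0.33
¬¬¬¬¬(y ⊕ (x ⇒ ((x ⇒ y) ⊙ y))) = 1 − 0.33 = 0.67
¬¬¬¬¬¬(y ⊕ (x ⇒ ((x ⇒ y) ⊙ y))) = 1 − 0.67 = 0.33

0.33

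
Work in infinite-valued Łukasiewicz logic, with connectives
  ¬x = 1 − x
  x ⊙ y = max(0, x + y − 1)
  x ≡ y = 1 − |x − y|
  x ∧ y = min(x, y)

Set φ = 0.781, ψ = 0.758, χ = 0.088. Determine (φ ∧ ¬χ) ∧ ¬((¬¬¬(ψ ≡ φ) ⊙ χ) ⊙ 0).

¬χ = 1 − 0.088 = 0.912
φ ∧ ¬χ = min(0.781, 0.912) = 0.781
ψ ≡ φ = 1 − |0.758 − 0.781| = 1 − 0.023 = 0.977
¬(ψ ≡ φ) = 1 − 0.977 = 0.023
¬¬(ψ ≡ φ) = 1 − 0.023 = 0.977
¬¬¬(ψ ≡ φ) = 1 − 0.977 = 0.023
¬¬¬(ψ ≡ φ) ⊙ χ = max(0, 0.023 + 0.088 − 1) = max(0, -0.889) = 0.000
(¬¬¬(ψ ≡ φ) ⊙ χ) ⊙ 0 = max(0, 0.000 + 0.000 − 1) = max(0, -1.000) = 0.000
¬((¬¬¬(ψ ≡ φ) ⊙ χ) ⊙ 0) = 1 − 0.000 = 1.000
(φ ∧ ¬χ) ∧ ¬((¬¬¬(ψ ≡ φ) ⊙ χ) ⊙ 0) = min(0.781, 1.000) = 0.781

0.781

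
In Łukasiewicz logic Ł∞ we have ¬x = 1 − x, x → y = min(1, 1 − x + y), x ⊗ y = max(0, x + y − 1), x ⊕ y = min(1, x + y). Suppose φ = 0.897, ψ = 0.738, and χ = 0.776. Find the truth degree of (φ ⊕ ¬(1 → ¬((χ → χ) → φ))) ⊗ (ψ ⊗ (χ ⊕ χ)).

χ → χ = min(1, 1 − 0.776 + 0.776) = min(1, 1.000) = 1.000
(χ → χ) → φ = min(1, 1 − 1.000 + 0.897) = min(1, 0.897) = 0.897
¬((χ → χ) → φ) = 1 − 0.897 = 0.103
1 → ¬((χ → χ) → φ) = min(1, 1 − 1.000 + 0.103) = min(1, 0.103) = 0.103
¬(1 → ¬((χ → χ) → φ)) = 1 − 0.103 = 0.897
φ ⊕ ¬(1 → ¬((χ → χ) → φ)) = min(1, 0.897 + 0.897) = min(1, 1.794) = 1.000
χ ⊕ χ = min(1, 0.776 + 0.776) = min(1, 1.552) = 1.000
ψ ⊗ (χ ⊕ χ) = max(0, 0.738 + 1.000 − 1) = max(0, 0.738) = 0.738
(φ ⊕ ¬(1 → ¬((χ → χ) → φ))) ⊗ (ψ ⊗ (χ ⊕ χ)) = max(0, 1.000 + 0.738 − 1) = max(0, 0.738) = 0.738

0.738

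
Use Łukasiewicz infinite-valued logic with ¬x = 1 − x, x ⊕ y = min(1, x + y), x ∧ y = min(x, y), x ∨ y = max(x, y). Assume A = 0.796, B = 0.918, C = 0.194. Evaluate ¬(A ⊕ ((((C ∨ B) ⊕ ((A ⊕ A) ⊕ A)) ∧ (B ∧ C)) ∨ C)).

0.010

C ∨ B = max(0.194, 0.918) = 0.918
A ⊕ A = min(1, 0.796 + 0.796) = min(1, 1.592) = 1.000
(A ⊕ A) ⊕ A = min(1, 1.000 + 0.796) = min(1, 1.796) = 1.000
(C ∨ B) ⊕ ((A ⊕ A) ⊕ A) = min(1, 0.918 + 1.000) = min(1, 1.918) = 1.000
B ∧ C = min(0.918, 0.194) = 0.194
((C ∨ B) ⊕ ((A ⊕ A) ⊕ A)) ∧ (B ∧ C) = min(1.000, 0.194) = 0.194
(((C ∨ B) ⊕ ((A ⊕ A) ⊕ A)) ∧ (B ∧ C)) ∨ C = max(0.194, 0.194) = 0.194
A ⊕ ((((C ∨ B) ⊕ ((A ⊕ A) ⊕ A)) ∧ (B ∧ C)) ∨ C) = min(1, 0.796 + 0.194) = min(1, 0.990) = 0.990
¬(A ⊕ ((((C ∨ B) ⊕ ((A ⊕ A) ⊕ A)) ∧ (B ∧ C)) ∨ C)) = 1 − 0.990 = 0.010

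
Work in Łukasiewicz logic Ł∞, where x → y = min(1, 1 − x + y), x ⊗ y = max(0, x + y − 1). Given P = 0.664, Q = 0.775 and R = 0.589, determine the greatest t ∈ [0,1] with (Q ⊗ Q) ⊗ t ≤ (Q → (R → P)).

1.000

Q ⊗ Q = max(0, 0.775 + 0.775 − 1) = max(0, 0.550) = 0.550
So the left factor is Q ⊗ Q = 0.550.
R → P = min(1, 1 − 0.589 + 0.664) = min(1, 1.075) = 1.000
Q → (R → P) = min(1, 1 − 0.775 + 1.000) = min(1, 1.225) = 1.000
So the right-hand bound is Q → (R → P) = 1.000.
The residuum of the Łukasiewicz t-norm gives the supremum: min(1, 1 − 0.550 + 1.000).
1 − 0.550 + 1.000 = 1.450, so t = min(1, 1.450) = 1.000.
Check: 0.550 ⊗ 1.000 = max(0, 0.550) = 0.550 ≤ 1.000.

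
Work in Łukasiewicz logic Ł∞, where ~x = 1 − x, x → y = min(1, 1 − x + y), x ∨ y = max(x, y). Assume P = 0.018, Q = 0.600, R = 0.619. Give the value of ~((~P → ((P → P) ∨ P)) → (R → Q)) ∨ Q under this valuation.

~P = 1 − 0.018 = 0.982
P → P = min(1, 1 − 0.018 + 0.018) = min(1, 1.000) = 1.000
(P → P) ∨ P = max(1.000, 0.018) = 1.000
~P → ((P → P) ∨ P) = min(1, 1 − 0.982 + 1.000) = min(1, 1.018) = 1.000
R → Q = min(1, 1 − 0.619 + 0.600) = min(1, 0.981) = 0.981
(~P → ((P → P) ∨ P)) → (R → Q) = min(1, 1 − 1.000 + 0.981) = min(1, 0.981) = 0.981
~((~P → ((P → P) ∨ P)) → (R → Q)) = 1 − 0.981 = 0.019
~((~P → ((P → P) ∨ P)) → (R → Q)) ∨ Q = max(0.019, 0.600) = 0.600

0.600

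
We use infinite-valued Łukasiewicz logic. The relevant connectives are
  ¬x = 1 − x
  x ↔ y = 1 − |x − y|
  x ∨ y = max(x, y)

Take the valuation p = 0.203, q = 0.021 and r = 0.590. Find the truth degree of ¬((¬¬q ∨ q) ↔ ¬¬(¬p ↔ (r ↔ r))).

0.776

¬q = 1 − 0.021 = 0.979
¬¬q = 1 − 0.979 = 0.021
¬¬q ∨ q = max(0.021, 0.021) = 0.021
¬p = 1 − 0.203 = 0.797
r ↔ r = 1 − |0.590 − 0.590| = 1 − 0.000 = 1.000
¬p ↔ (r ↔ r) = 1 − |0.797 − 1.000| = 1 − 0.203 = 0.797
¬(¬p ↔ (r ↔ r)) = 1 − 0.797 = 0.203
¬¬(¬p ↔ (r ↔ r)) = 1 − 0.203 = 0.797
(¬¬q ∨ q) ↔ ¬¬(¬p ↔ (r ↔ r)) = 1 − |0.021 − 0.797| = 1 − 0.776 = 0.224
¬((¬¬q ∨ q) ↔ ¬¬(¬p ↔ (r ↔ r))) = 1 − 0.224 = 0.776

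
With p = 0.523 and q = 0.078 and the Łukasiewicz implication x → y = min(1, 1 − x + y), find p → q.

0.555

p → q = min(1, 1 − 0.523 + 0.078) = min(1, 0.555) = 0.555
For comparison, the Gödel implication (1 if x ≤ y else y) would give 0.078.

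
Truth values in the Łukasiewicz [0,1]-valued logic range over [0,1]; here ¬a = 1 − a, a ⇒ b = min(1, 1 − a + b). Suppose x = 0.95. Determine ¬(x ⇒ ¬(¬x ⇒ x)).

0.95

¬x = 1 − 0.95 = 0.05
¬x ⇒ x = min(1, 1 − 0.05 + 0.95) = min(1, 1.90) = 1.00
¬(¬x ⇒ x) = 1 − 1.00 = 0.00
x ⇒ ¬(¬x ⇒ x) = min(1, 1 − 0.95 + 0.00) = min(1, 0.05) = 0.05
¬(x ⇒ ¬(¬x ⇒ x)) = 1 − 0.05 = 0.95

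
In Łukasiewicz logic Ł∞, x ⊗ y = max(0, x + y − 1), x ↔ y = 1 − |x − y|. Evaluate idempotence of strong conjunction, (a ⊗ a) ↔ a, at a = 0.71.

a ⊗ a = max(0, 0.71 + 0.71 − 1) = max(0, 0.42) = 0.42
(a ⊗ a) ↔ a = 1 − |0.42 − 0.71| = 1 − 0.29 = 0.71
(The value 0.71 < 1 shows this instance is not satisfied; fails in Ł∞ since a ⊗ a = max(0, 2a−1) ≠ a in general.)

0.71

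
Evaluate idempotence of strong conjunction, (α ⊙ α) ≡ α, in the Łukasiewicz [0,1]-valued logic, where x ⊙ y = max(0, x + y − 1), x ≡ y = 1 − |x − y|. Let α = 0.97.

0.97

α ⊙ α = max(0, 0.97 + 0.97 − 1) = max(0, 0.94) = 0.94
(α ⊙ α) ≡ α = 1 − |0.94 − 0.97| = 1 − 0.03 = 0.97
(The value 0.97 < 1 shows this instance is not satisfied; fails in Ł∞ since a ⊗ a = max(0, 2a−1) ≠ a in general.)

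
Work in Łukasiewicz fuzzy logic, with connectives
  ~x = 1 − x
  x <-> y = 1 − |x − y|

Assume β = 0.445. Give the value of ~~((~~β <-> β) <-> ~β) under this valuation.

0.555

~β = 1 − 0.445 = 0.555
~~β = 1 − 0.555 = 0.445
~~β <-> β = 1 − |0.445 − 0.445| = 1 − 0.000 = 1.000
(~~β <-> β) <-> ~β = 1 − |1.000 − 0.555| = 1 − 0.445 = 0.555
~((~~β <-> β) <-> ~β) = 1 − 0.555 = 0.445
~~((~~β <-> β) <-> ~β) = 1 − 0.445 = 0.555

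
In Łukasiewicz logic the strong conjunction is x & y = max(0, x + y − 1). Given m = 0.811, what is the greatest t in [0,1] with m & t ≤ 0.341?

The residuum of the Łukasiewicz t-norm gives the supremum: min(1, 1 − 0.811 + 0.341).
1 − 0.811 + 0.341 = 0.530, so t = min(1, 0.530) = 0.530.
Check: 0.811 & 0.530 = max(0, 0.341) = 0.341 ≤ 0.341.

0.530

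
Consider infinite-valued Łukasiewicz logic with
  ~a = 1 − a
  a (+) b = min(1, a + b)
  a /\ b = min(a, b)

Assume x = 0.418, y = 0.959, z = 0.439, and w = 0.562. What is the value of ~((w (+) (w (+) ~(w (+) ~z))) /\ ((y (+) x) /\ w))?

0.438

~z = 1 − 0.439 = 0.561
w (+) ~z = min(1, 0.562 + 0.561) = min(1, 1.123) = 1.000
~(w (+) ~z) = 1 − 1.000 = 0.000
w (+) ~(w (+) ~z) = min(1, 0.562 + 0.000) = min(1, 0.562) = 0.562
w (+) (w (+) ~(w (+) ~z)) = min(1, 0.562 + 0.562) = min(1, 1.124) = 1.000
y (+) x = min(1, 0.959 + 0.418) = min(1, 1.377) = 1.000
(y (+) x) /\ w = min(1.000, 0.562) = 0.562
(w (+) (w (+) ~(w (+) ~z))) /\ ((y (+) x) /\ w) = min(1.000, 0.562) = 0.562
~((w (+) (w (+) ~(w (+) ~z))) /\ ((y (+) x) /\ w)) = 1 − 0.562 = 0.438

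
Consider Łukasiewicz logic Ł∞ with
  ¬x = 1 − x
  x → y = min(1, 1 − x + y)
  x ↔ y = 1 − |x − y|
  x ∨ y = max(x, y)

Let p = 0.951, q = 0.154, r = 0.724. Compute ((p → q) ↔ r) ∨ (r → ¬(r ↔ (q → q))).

p → q = min(1, 1 − 0.951 + 0.154) = min(1, 0.203) = 0.203
(p → q) ↔ r = 1 − |0.203 − 0.724| = 1 − 0.521 = 0.479
q → q = min(1, 1 − 0.154 + 0.154) = min(1, 1.000) = 1.000
r ↔ (q → q) = 1 − |0.724 − 1.000| = 1 − 0.276 = 0.724
¬(r ↔ (q → q)) = 1 − 0.724 = 0.276
r → ¬(r ↔ (q → q)) = min(1, 1 − 0.724 + 0.276) = min(1, 0.552) = 0.552
((p → q) ↔ r) ∨ (r → ¬(r ↔ (q → q))) = max(0.479, 0.552) = 0.552

0.552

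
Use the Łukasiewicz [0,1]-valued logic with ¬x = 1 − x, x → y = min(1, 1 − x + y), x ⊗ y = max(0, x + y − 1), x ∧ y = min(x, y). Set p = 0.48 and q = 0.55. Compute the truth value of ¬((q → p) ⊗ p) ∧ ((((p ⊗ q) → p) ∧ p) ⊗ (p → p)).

q → p = min(1, 1 − 0.55 + 0.48) = min(1, 0.93) = 0.93
(q → p) ⊗ p = max(0, 0.93 + 0.48 − 1) = max(0, 0.41) = 0.41
¬((q → p) ⊗ p) = 1 − 0.41 = 0.59
p ⊗ q = max(0, 0.48 + 0.55 − 1) = max(0, 0.03) = 0.03
(p ⊗ q) → p = min(1, 1 − 0.03 + 0.48) = min(1, 1.45) = 1.00
((p ⊗ q) → p) ∧ p = min(1.00, 0.48) = 0.48
p → p = min(1, 1 − 0.48 + 0.48) = min(1, 1.00) = 1.00
(((p ⊗ q) → p) ∧ p) ⊗ (p → p) = max(0, 0.48 + 1.00 − 1) = max(0, 0.48) = 0.48
¬((q → p) ⊗ p) ∧ ((((p ⊗ q) → p) ∧ p) ⊗ (p → p)) = min(0.59, 0.48) = 0.48

0.48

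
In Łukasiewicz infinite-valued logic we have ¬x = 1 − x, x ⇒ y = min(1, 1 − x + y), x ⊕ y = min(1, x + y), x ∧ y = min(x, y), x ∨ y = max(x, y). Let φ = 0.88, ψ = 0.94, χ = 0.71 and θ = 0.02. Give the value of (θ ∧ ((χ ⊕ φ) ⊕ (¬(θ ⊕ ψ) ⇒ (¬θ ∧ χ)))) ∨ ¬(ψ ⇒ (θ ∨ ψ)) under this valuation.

χ ⊕ φ = min(1, 0.71 + 0.88) = min(1, 1.59) = 1.00
θ ⊕ ψ = min(1, 0.02 + 0.94) = min(1, 0.96) = 0.96
¬(θ ⊕ ψ) = 1 − 0.96 = 0.04
¬θ = 1 − 0.02 = 0.98
¬θ ∧ χ = min(0.98, 0.71) = 0.71
¬(θ ⊕ ψ) ⇒ (¬θ ∧ χ) = min(1, 1 − 0.04 + 0.71) = min(1, 1.67) = 1.00
(χ ⊕ φ) ⊕ (¬(θ ⊕ ψ) ⇒ (¬θ ∧ χ)) = min(1, 1.00 + 1.00) = min(1, 2.00) = 1.00
θ ∧ ((χ ⊕ φ) ⊕ (¬(θ ⊕ ψ) ⇒ (¬θ ∧ χ))) = min(0.02, 1.00) = 0.02
θ ∨ ψ = max(0.02, 0.94) = 0.94
ψ ⇒ (θ ∨ ψ) = min(1, 1 − 0.94 + 0.94) = min(1, 1.00) = 1.00
¬(ψ ⇒ (θ ∨ ψ)) = 1 − 1.00 = 0.00
(θ ∧ ((χ ⊕ φ) ⊕ (¬(θ ⊕ ψ) ⇒ (¬θ ∧ χ)))) ∨ ¬(ψ ⇒ (θ ∨ ψ)) = max(0.02, 0.00) = 0.02

0.02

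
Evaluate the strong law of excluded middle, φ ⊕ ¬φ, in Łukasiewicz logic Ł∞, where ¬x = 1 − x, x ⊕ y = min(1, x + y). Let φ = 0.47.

1.00

¬φ = 1 − 0.47 = 0.53
φ ⊕ ¬φ = min(1, 0.47 + 0.53) = min(1, 1.00) = 1.00
(As expected: always 1 in Ł∞ since a ⊕ (1−a) = 1.)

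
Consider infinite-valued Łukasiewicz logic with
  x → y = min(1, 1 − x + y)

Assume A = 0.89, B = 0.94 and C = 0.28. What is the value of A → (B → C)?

0.45

B → C = min(1, 1 − 0.94 + 0.28) = min(1, 0.34) = 0.34
A → (B → C) = min(1, 1 − 0.89 + 0.34) = min(1, 0.45) = 0.45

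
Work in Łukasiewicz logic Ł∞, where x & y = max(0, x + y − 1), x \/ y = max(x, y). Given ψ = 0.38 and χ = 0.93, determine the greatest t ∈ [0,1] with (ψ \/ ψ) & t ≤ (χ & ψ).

ψ \/ ψ = max(0.38, 0.38) = 0.38
So the left factor is ψ \/ ψ = 0.38.
χ & ψ = max(0, 0.93 + 0.38 − 1) = max(0, 0.31) = 0.31
So the right-hand bound is χ & ψ = 0.31.
The residuum of the Łukasiewicz t-norm gives the supremum: min(1, 1 − 0.38 + 0.31).
1 − 0.38 + 0.31 = 0.93, so t = min(1, 0.93) = 0.93.
Check: 0.38 & 0.93 = max(0, 0.31) = 0.31 ≤ 0.31.

0.93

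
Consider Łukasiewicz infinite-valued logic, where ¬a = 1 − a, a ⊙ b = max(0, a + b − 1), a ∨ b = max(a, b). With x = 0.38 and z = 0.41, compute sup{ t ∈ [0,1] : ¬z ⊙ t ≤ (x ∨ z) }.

0.82

¬z = 1 − 0.41 = 0.59
So the left factor is ¬z = 0.59.
x ∨ z = max(0.38, 0.41) = 0.41
So the right-hand bound is x ∨ z = 0.41.
The residuum of the Łukasiewicz t-norm gives the supremum: min(1, 1 − 0.59 + 0.41).
1 − 0.59 + 0.41 = 0.82, so t = min(1, 0.82) = 0.82.
Check: 0.59 ⊙ 0.82 = max(0, 0.41) = 0.41 ≤ 0.41.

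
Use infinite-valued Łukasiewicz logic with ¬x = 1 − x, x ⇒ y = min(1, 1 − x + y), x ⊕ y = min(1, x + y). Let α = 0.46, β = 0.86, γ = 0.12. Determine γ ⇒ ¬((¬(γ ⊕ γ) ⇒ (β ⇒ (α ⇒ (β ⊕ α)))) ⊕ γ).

0.88

γ ⊕ γ = min(1, 0.12 + 0.12) = min(1, 0.24) = 0.24
¬(γ ⊕ γ) = 1 − 0.24 = 0.76
β ⊕ α = min(1, 0.86 + 0.46) = min(1, 1.32) = 1.00
α ⇒ (β ⊕ α) = min(1, 1 − 0.46 + 1.00) = min(1, 1.54) = 1.00
β ⇒ (α ⇒ (β ⊕ α)) = min(1, 1 − 0.86 + 1.00) = min(1, 1.14) = 1.00
¬(γ ⊕ γ) ⇒ (β ⇒ (α ⇒ (β ⊕ α))) = min(1, 1 − 0.76 + 1.00) = min(1, 1.24) = 1.00
(¬(γ ⊕ γ) ⇒ (β ⇒ (α ⇒ (β ⊕ α)))) ⊕ γ = min(1, 1.00 + 0.12) = min(1, 1.12) = 1.00
¬((¬(γ ⊕ γ) ⇒ (β ⇒ (α ⇒ (β ⊕ α)))) ⊕ γ) = 1 − 1.00 = 0.00
γ ⇒ ¬((¬(γ ⊕ γ) ⇒ (β ⇒ (α ⇒ (β ⊕ α)))) ⊕ γ) = min(1, 1 − 0.12 + 0.00) = min(1, 0.88) = 0.88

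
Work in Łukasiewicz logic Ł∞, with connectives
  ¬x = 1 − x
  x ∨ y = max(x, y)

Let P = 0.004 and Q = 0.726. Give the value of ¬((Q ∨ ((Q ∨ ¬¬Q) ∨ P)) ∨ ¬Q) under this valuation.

¬Q = 1 − 0.726 = 0.274
¬¬Q = 1 − 0.274 = 0.726
Q ∨ ¬¬Q = max(0.726, 0.726) = 0.726
(Q ∨ ¬¬Q) ∨ P = max(0.726, 0.004) = 0.726
Q ∨ ((Q ∨ ¬¬Q) ∨ P) = max(0.726, 0.726) = 0.726
(Q ∨ ((Q ∨ ¬¬Q) ∨ P)) ∨ ¬Q = max(0.726, 0.274) = 0.726
¬((Q ∨ ((Q ∨ ¬¬Q) ∨ P)) ∨ ¬Q) = 1 − 0.726 = 0.274

0.274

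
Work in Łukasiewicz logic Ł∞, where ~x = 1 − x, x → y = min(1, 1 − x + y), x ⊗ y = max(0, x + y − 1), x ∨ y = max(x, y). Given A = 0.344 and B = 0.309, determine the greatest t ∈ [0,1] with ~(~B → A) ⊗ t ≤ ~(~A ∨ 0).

~B = 1 − 0.309 = 0.691
~B → A = min(1, 1 − 0.691 + 0.344) = min(1, 0.653) = 0.653
~(~B → A) = 1 − 0.653 = 0.347
So the left factor is ~(~B → A) = 0.347.
~A = 1 − 0.344 = 0.656
~A ∨ 0 = max(0.656, 0.000) = 0.656
~(~A ∨ 0) = 1 − 0.656 = 0.344
So the right-hand bound is ~(~A ∨ 0) = 0.344.
The residuum of the Łukasiewicz t-norm gives the supremum: min(1, 1 − 0.347 + 0.344).
1 − 0.347 + 0.344 = 0.997, so t = min(1, 0.997) = 0.997.
Check: 0.347 ⊗ 0.997 = max(0, 0.344) = 0.344 ≤ 0.344.

0.997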